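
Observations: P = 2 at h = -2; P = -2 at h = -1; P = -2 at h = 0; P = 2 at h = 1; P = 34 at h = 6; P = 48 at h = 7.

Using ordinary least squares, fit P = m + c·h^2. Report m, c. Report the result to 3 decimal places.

m = -1.536, c = 1.002

Sums needed: Σ1 = 6, Σh^2 = 91, Σh^2·h^2 = 3715.
For AᵀP: ΣP = 82, Σh^2·P = 3584.
det = 6·3715 − 91² = 14009.
m = (82·3715 − 91·3584)/14009 = -21514/14009; c = (6·3584 − 91·82)/14009 = 14042/14009.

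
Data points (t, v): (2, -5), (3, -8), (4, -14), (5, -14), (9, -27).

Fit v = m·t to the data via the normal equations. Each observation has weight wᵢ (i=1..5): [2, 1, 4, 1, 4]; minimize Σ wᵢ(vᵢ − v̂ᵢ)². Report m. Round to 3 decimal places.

Normal-equation sums: Σwᵢ·t·t = 430.
And Σwᵢ·t·v = -1310.
m = (-1310)/430 = -3.04651.

m = -3.047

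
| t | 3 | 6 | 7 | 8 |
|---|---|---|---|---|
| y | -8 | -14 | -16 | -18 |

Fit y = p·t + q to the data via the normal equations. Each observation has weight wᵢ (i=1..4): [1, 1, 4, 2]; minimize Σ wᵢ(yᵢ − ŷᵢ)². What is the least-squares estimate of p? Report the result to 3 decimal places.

p = -2.000

Normal-equation sums: Σwᵢ·t·t = 369, Σwᵢ·t = 53, Σwᵢ·1 = 8.
Right-hand side: Σwᵢ·t·y = -844, Σwᵢ·y = -122.
So MᵀWM·[p, q]ᵀ = MᵀWy: [[369, 53]; [53, 8]]·[p, q]ᵀ = [-844, -122]ᵀ.
det = 369·8 − 53² = 143.
p = ((-844)·8 − 53·(-122))/143 = -2; q = (369·(-122) − 53·(-844))/143 = -2.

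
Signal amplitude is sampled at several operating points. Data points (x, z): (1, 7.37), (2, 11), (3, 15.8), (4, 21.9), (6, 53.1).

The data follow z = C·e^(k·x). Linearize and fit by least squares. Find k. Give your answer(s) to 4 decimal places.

k = 0.3897

Linearized form: ln z = k·x + ln C. From the 5 transformed points,
Over the data: Σx = 16.0000, Σ(x)² = 66.0000, Σln z = 14.2140, Σx·ln z = 51.2522.
Normal system: [[66.0000, 16.0000]; [16.0000, 5]]·[k, ln C]ᵀ = [51.2522, 14.2140]ᵀ.
Solving (det = 74.0000): k = 0.38970, ln C = 1.59577.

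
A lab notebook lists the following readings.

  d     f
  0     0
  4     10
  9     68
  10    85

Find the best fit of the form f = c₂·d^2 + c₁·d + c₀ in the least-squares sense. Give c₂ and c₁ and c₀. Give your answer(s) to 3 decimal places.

From the data, Σd^2·d^2 = 16817, Σd^2·d = 1793, Σd^2 = 197, Σd·d = 197, Σd = 23, Σ1 = 4.
And Σd^2·f = 14168, Σd·f = 1502, Σf = 163.
AᵀA·[c₂, c₁, c₀]ᵀ = Aᵀf becomes [[16817, 1793, 197]; [1793, 197, 23]; [197, 23, 4]]·[c₂, c₁, c₀]ᵀ = [14168, 1502, 163]ᵀ.
Row-reducing yields c₂ = 549/550, c₁ = -801/550, c₀ = -2/55.

c₂ = 0.998, c₁ = -1.456, c₀ = -0.036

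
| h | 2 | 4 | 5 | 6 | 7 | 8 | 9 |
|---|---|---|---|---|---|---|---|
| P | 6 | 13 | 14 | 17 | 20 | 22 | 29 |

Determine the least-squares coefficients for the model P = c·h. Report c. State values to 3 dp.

c = 2.956

Setting ∂/∂c … = 0 gives: 275·c = 813.
Hence c = 813 / 275 ≈ 2.95636.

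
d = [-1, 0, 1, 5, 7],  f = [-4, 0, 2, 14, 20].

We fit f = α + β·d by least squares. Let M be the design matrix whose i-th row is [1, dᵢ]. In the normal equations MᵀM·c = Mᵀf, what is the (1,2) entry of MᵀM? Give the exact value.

12

Row 1 ↔ basis 1, column 2 ↔ basis d, so (MᵀM)_{1,2} = Σᵢ d = (1)·(-1) + (1)·(0) + (1)·(1) + (1)·(5) + (1)·(7) = 12.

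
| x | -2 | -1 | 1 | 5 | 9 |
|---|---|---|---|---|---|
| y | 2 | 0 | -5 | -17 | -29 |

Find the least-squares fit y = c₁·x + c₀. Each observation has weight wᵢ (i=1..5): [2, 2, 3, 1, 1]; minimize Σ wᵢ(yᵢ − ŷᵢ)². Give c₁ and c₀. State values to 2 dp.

c₁ = -2.84, c₀ = -2.87

Sums needed: Σwᵢ·x·x = 119, Σwᵢ·x = 11, Σwᵢ·1 = 9.
And Σwᵢ·x·y = -369, Σwᵢ·y = -57.
Determinant 119·9 − 11² = 950.
c₁ = ((-369)·9 − 11·(-57))/950 = -1347/475; c₀ = (119·(-57) − 11·(-369))/950 = -1362/475.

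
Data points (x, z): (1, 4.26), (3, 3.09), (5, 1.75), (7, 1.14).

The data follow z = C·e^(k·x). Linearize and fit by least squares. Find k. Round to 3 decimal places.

Linearized form: ln z = k·x + ln C. From the 4 transformed points,
XᵀX = [[84.0000, 16.0000]; [16.0000, 4]], rhs = [8.5491, 3.2681]ᵀ  (here Σx = 16.0000, Σ(x)² = 84.0000, Σln z = 3.2681, Σx·ln z = 8.5491).
Slope k = (n·Σx·ln z − Σx·Σln z)/(n·Σ(x)² − (Σx)²) = (4·8.5491 − 16.0000·3.2681)/80.0000 = -0.22616; ln C = (Σln z − k·Σx)/n = 1.72168.

k = -0.226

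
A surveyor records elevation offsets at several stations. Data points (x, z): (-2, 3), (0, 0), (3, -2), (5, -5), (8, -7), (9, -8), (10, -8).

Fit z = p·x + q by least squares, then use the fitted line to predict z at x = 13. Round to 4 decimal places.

ẑ = -11.5112

With design matrix A, AᵀA = [[283, 33]; [33, 7]] and Aᵀz = [-245, -27]ᵀ.
Eliminating q: 7·(row 1) − 33·(row 2) gives 892·p = 7·(-245) − 33·(-27) = -824, so p = -206/223.
Then q = ((-27) − 33·(-206/223))/7 = 111/223.
At x = 13: ẑ = (-206/223)·(13) + (111/223)·(1) = -2567/223.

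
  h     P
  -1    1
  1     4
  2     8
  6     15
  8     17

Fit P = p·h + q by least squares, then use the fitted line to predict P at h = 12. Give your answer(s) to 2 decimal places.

P̂ = 25.22

The normal system AᵀA·[p, q]ᵀ = AᵀP is [[106, 16]; [16, 5]]·[p, q]ᵀ = [245, 45]ᵀ.
Determinant 106·5 − 16² = 274.
p = (245·5 − 16·45)/274 = 505/274; q = (106·45 − 16·245)/274 = 425/137.
At h = 12: P̂ = (505/274)·(12) + (425/137)·(1) = 3455/137.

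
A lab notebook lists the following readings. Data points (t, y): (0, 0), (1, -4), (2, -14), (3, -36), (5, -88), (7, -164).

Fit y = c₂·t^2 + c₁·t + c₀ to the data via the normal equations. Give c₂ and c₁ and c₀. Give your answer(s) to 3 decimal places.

From the data, Σt^2·t^2 = 3124, Σt^2·t = 504, Σt^2 = 88, Σt·t = 88, Σt = 18, Σ1 = 6.
Right-hand side: Σt^2·y = -10620, Σt·y = -1728, Σy = -306.
Normal equations: [[3124, 504, 88]; [504, 88, 18]; [88, 18, 6]]·[c₂, c₁, c₀]ᵀ = [-10620, -1728, -306]ᵀ.
Row-reducing yields c₂ = -5283/1775, c₁ = -999/355, c₀ = 1944/1775.

c₂ = -2.976, c₁ = -2.814, c₀ = 1.095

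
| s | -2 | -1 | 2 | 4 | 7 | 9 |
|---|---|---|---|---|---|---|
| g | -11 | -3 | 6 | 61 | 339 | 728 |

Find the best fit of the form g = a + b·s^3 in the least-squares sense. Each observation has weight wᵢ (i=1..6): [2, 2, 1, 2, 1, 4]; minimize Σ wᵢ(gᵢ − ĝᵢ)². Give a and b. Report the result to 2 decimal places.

a = -2.75, b = 1.00

Sums needed: Σwᵢ·1 = 12, Σwᵢ·s^3 = 3377, Σwᵢ·s^3·s^3 = 2251799.
And Σwᵢ·g = 3351, Σwᵢ·s^3·g = 2247163.
So MᵀWM·[a, b]ᵀ = MᵀWg: [[12, 3377]; [3377, 2251799]]·[a, b]ᵀ = [3351, 2247163]ᵀ.
Determinant 12·2251799 − 3377² = 15617459.
a = (3351·2251799 − 3377·2247163)/15617459 = -3899182/1419769; b = (12·2247163 − 3377·3351)/15617459 = 15649629/15617459.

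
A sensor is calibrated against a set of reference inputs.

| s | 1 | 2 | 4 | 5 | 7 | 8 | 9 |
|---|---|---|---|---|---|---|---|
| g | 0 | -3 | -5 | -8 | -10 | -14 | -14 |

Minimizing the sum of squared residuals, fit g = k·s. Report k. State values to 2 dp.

k = -1.56

With design matrix X, XᵀX = [[240]] and Xᵀg = [-374]ᵀ.
Hence k = -374 / 240 ≈ -1.55833.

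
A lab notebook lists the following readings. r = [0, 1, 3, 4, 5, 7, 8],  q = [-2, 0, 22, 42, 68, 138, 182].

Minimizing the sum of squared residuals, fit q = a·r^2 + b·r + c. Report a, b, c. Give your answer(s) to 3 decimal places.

a = 3.000, b = -1.000, c = -2.000

Compute the Gram sums: Σr^2·r^2 = 7460, Σr^2·r = 1072, Σr^2 = 164, Σr·r = 164, Σr = 28, Σ1 = 7.
Right-hand side: Σr^2·q = 20980, Σr·q = 2996, Σq = 450.
So XᵀX·[a, b, c]ᵀ = Xᵀq: [[7460, 1072, 164]; [1072, 164, 28]; [164, 28, 7]]·[a, b, c]ᵀ = [20980, 2996, 450]ᵀ.
Row-reducing yields a = 3, b = -1, c = -2.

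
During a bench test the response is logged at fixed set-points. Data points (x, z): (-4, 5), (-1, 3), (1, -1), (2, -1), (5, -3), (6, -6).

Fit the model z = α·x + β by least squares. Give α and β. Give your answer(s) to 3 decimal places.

α = -1.043, β = 1.065

The normal equations are: 83·α + 9·β = -77;  9·α + 6·β = -3.
(Σx·x = 83, Σx = 9, Σ1 = 6, Σx·z = -77, Σz = -3.)
det = 83·6 − 9² = 417.
α = ((-77)·6 − 9·(-3))/417 = -145/139; β = (83·(-3) − 9·(-77))/417 = 148/139.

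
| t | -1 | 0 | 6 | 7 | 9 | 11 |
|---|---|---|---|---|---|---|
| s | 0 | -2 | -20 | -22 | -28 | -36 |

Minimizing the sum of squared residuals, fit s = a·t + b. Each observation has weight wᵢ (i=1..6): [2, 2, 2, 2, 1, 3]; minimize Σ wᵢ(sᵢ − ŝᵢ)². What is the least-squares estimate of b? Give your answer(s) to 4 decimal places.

Normal-equation sums: Σwᵢ·t·t = 616, Σwᵢ·t = 66, Σwᵢ·1 = 12.
For XᵀWs: Σwᵢ·t·s = -1988, Σwᵢ·s = -224.
Determinant 616·12 − 66² = 3036.
a = ((-1988)·12 − 66·(-224))/3036 = -756/253; b = (616·(-224) − 66·(-1988))/3036 = -154/69.

b = -2.2319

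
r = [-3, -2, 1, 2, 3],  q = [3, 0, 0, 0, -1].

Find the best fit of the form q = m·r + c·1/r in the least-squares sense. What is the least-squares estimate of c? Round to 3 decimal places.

Compute the Gram sums: Σr·r = 27, Σr·1/r = 5, Σ1/r·1/r = 31/18.
Right-hand side: Σr·q = -12, Σ1/r·q = -4/3.
Normal equations: [[27, 5]; [5, 31/18]]·[m, c]ᵀ = [-12, -4/3]ᵀ.
det = 27·(31/18) − 5² = 43/2.
m = ((-12)·(31/18) − 5·(-4/3))/(43/2) = -28/43; c = (27·(-4/3) − 5·(-12))/(43/2) = 48/43.

c = 1.116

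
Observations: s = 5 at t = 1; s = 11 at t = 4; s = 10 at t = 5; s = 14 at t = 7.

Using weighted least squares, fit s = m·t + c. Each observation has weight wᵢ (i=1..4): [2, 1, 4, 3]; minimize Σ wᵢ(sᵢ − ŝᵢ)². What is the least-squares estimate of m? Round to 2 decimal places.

m = 1.45

With design matrix A, AᵀWA = [[265, 47]; [47, 10]] and AᵀWs = [548, 103]ᵀ.
Eliminating c: 10·(row 1) − 47·(row 2) gives 441·m = 10·548 − 47·103 = 639, so m = 71/49.
Then c = (103 − 47·(71/49))/10 = 171/49.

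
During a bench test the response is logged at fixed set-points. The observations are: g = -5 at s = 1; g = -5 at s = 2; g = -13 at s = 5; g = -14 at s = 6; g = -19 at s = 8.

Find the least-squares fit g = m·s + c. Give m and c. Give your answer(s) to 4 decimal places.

m = -2.0964, c = -1.9759

The normal system XᵀX·[m, c]ᵀ = Xᵀg is [[130, 22]; [22, 5]]·[m, c]ᵀ = [-316, -56]ᵀ.
Eliminating c: 5·(row 1) − 22·(row 2) gives 166·m = 5·(-316) − 22·(-56) = -348, so m = -174/83.
Then c = ((-56) − 22·(-174/83))/5 = -164/83.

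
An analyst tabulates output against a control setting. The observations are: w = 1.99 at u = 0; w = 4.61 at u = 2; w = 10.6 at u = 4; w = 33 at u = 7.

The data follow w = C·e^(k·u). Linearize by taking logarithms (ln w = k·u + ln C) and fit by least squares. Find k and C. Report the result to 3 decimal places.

k = 0.401, C = 2.042

Linearized form: ln w = k·u + ln C. From the 4 transformed points,
Sums: Σu = 13.0000, Σ(u)² = 69.0000, Σln w = 8.0737, Σu·ln w = 36.9754.
Normal system: [[69.0000, 13.0000]; [13.0000, 4]]·[k, ln C]ᵀ = [36.9754, 8.0737]ᵀ.
Δ = 69.0000·4 − (13.0000)² = 107.0000; k = (36.9754·4 − 13.0000·8.0737)/107.0000 = 0.40134, ln C = (69.0000·8.0737 − 13.0000·36.9754)/107.0000 = 0.71408, so C = exp(0.71408) = 2.04230.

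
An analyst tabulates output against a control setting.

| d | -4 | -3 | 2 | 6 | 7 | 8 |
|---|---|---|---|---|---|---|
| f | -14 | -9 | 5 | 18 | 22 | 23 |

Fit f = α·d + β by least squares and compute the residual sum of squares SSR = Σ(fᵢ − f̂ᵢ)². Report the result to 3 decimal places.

From the data, Σd·d = 178, Σd = 16, Σ1 = 6.
Moment sums: Σd·f = 539, Σf = 45.
Eliminating β: 6·(row 1) − 16·(row 2) gives 812·α = 6·539 − 16·45 = 2514, so α = 1257/406.
Then β = (45 − 16·(1257/406))/6 = -307/406.
Residuals: -349/406, 212/203, -177/406, 73/406, 220/203, -411/406; SSR = 863/203.

SSR = 4.251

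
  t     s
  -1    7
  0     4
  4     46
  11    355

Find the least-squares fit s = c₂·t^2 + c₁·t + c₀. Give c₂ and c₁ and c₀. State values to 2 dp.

c₂ = 3.03, c₁ = -1.36, c₀ = 3.20

The normal equations are: 14898·c₂ + 1394·c₁ + 138·c₀ = 43698;  1394·c₂ + 138·c₁ + 14·c₀ = 4082;  138·c₂ + 14·c₁ + 4·c₀ = 412.
(Σt^2·t^2 = 14898, Σt^2·t = 1394, Σt^2 = 138, Σt·t = 138, Σt = 14, Σ1 = 4, Σt^2·s = 43698, Σt·s = 4082, Σs = 412.)
Solving the 3×3 system (Gaussian elimination) gives c₂ = 54759/18068, c₁ = -24561/18068, c₀ = 28891/9034.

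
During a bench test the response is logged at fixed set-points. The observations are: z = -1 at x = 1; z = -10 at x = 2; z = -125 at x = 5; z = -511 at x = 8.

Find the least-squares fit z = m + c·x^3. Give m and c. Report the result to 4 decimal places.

Compute the Gram sums: Σ1 = 4, Σx^3 = 646, Σx^3·x^3 = 277834.
Right-hand side: Σz = -647, Σx^3·z = -277338.
So AᵀA·[m, c]ᵀ = Aᵀz: [[4, 646]; [646, 277834]]·[m, c]ᵀ = [-647, -277338]ᵀ.
Eliminating c: 277834·(row 1) − 646·(row 2) gives 694020·m = 277834·(-647) − 646·(-277338) = -598250, so m = -59825/69402.
Then c = ((-277338) − 646·(-59825/69402))/277834 = -69139/69402.

m = -0.8620, c = -0.9962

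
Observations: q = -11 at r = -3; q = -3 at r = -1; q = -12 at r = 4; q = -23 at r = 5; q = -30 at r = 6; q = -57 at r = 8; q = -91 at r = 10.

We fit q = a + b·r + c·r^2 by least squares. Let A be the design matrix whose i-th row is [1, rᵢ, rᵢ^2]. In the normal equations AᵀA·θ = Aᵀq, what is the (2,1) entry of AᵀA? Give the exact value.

29

Row 2 ↔ basis r, column 1 ↔ basis 1, so (AᵀA)_{2,1} = Σᵢ r = (-3)·(1) + (-1)·(1) + (4)·(1) + (5)·(1) + (6)·(1) + (8)·(1) + (10)·(1) = 29.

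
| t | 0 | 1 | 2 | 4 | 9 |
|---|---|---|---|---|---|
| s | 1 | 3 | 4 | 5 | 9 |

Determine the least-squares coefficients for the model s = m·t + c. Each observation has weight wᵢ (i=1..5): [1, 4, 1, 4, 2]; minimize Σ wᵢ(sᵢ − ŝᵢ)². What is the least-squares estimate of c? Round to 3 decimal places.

From the data, Σwᵢ·t·t = 234, Σwᵢ·t = 40, Σwᵢ·1 = 12.
For AᵀWs: Σwᵢ·t·s = 262, Σwᵢ·s = 55.
Normal equations: [[234, 40]; [40, 12]]·[m, c]ᵀ = [262, 55]ᵀ.
Eliminating c: 12·(row 1) − 40·(row 2) gives 1208·m = 12·262 − 40·55 = 944, so m = 118/151.
Then c = (55 − 40·(118/151))/12 = 1195/604.

c = 1.978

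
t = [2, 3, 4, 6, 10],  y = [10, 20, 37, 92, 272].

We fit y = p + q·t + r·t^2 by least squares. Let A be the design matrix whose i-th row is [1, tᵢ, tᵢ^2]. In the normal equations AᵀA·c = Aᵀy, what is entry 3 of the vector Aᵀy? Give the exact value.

Entry 3 ↔ basis t^2, so (Aᵀy)_{3} = Σᵢ (t^2)·yᵢ = (4)·(10) + (9)·(20) + (16)·(37) + (36)·(92) + (100)·(272) = 31324.

31324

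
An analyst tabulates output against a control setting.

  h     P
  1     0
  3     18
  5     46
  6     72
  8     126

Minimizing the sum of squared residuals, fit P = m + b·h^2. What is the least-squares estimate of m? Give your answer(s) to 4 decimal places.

Setting ∂/∂m … = 0 gives: 5·m + 135·b = 262;  135·m + 6099·b = 11968.
(Σ1 = 5, Σh^2 = 135, Σh^2·h^2 = 6099, ΣP = 262, Σh^2·P = 11968.)
Eliminating b: 6099·(row 1) − 135·(row 2) gives 12270·m = 6099·262 − 135·11968 = -17742, so m = -2957/2045.
Then b = (11968 − 135·(-2957/2045))/6099 = 2447/1227.

m = -1.4460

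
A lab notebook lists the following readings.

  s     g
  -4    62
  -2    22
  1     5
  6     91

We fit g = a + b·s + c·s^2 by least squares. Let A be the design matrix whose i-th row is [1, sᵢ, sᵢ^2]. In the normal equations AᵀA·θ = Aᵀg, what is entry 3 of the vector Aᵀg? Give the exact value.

Entry 3 ↔ basis s^2, so (Aᵀg)_{3} = Σᵢ (s^2)·gᵢ = (16)·(62) + (4)·(22) + (1)·(5) + (36)·(91) = 4361.

4361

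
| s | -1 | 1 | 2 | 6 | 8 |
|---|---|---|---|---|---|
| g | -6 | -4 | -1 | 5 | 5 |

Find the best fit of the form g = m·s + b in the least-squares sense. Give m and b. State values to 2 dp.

Normal-equation sums: Σs·s = 106, Σs = 16, Σ1 = 5.
Right-hand side: Σs·g = 70, Σg = -1.
So MᵀM·[m, b]ᵀ = Mᵀg: [[106, 16]; [16, 5]]·[m, b]ᵀ = [70, -1]ᵀ.
Determinant 106·5 − 16² = 274.
m = (70·5 − 16·(-1))/274 = 183/137; b = (106·(-1) − 16·70)/274 = -613/137.

m = 1.34, b = -4.47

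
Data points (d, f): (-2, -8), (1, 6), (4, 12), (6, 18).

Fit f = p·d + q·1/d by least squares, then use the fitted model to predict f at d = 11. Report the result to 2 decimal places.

f̂ = 32.10

Entries of AᵀA: Σd·d = 57, Σd·1/d = 4, Σ1/d·1/d = 193/144.
Right-hand side: Σd·f = 178, Σ1/d·f = 16.
AᵀA·[p, q]ᵀ = Aᵀf becomes [[57, 4]; [4, 193/144]]·[p, q]ᵀ = [178, 16]ᵀ.
Eliminating q: (193/144)·(row 1) − 4·(row 2) gives (2899/48)·p = (193/144)·178 − 4·16 = 12569/72, so p = 25138/8697.
Then q = (16 − 4·(25138/8697))/(193/144) = 9600/2899.
At d = 11: f̂ = (25138/8697)·(11) + (9600/2899)·(1/11) = 3070498/95667.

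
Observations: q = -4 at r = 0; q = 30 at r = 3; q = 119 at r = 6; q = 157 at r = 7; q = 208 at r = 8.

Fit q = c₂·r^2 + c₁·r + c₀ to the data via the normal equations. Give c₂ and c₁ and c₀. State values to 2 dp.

c₂ = 3.02, c₁ = 2.16, c₀ = -3.89

Forming MᵀM = [[7874, 1098, 158]; [1098, 158, 24]; [158, 24, 5]] and Mᵀq = [25559, 3567, 510]ᵀ gives MᵀM·[c₂, c₁, c₀]ᵀ = Mᵀq.
Row-reducing yields c₂ = 30185/9984, c₁ = 7175/3328, c₀ = -19399/4992.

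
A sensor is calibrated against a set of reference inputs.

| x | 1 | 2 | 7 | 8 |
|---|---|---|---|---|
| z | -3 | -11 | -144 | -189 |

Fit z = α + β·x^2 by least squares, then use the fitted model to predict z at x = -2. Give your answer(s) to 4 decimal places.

AᵀA·[α, β]ᵀ = Aᵀz reads: 4·α + 118·β = -347;  118·α + 6514·β = -19199.
Determinant 4·6514 − 118² = 12132.
α = ((-347)·6514 − 118·(-19199))/12132 = 427/1011; β = (4·(-19199) − 118·(-347))/12132 = -5975/2022.
At x = -2: ẑ = (427/1011)·(1) + (-5975/2022)·(4) = -3841/337.

ẑ = -11.3976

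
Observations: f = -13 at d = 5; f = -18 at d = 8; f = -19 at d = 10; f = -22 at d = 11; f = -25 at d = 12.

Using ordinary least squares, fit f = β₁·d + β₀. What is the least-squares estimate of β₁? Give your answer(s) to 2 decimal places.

Forming AᵀA = [[454, 46]; [46, 5]] and Aᵀf = [-941, -97]ᵀ gives AᵀA·[β₁, β₀]ᵀ = Aᵀf.
Eliminating β₀: 5·(row 1) − 46·(row 2) gives 154·β₁ = 5·(-941) − 46·(-97) = -243, so β₁ = -243/154.
Then β₀ = ((-97) − 46·(-243/154))/5 = -376/77.

β₁ = -1.58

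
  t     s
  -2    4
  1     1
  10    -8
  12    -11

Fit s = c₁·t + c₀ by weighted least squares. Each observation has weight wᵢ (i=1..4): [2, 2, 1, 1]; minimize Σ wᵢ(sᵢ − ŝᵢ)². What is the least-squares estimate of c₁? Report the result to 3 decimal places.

Forming XᵀWX = [[254, 20]; [20, 6]] and XᵀWs = [-226, -9]ᵀ gives XᵀWX·[c₁, c₀]ᵀ = XᵀWs.
Eliminating c₀: 6·(row 1) − 20·(row 2) gives 1124·c₁ = 6·(-226) − 20·(-9) = -1176, so c₁ = -294/281.
Then c₀ = ((-9) − 20·(-294/281))/6 = 1117/562.

c₁ = -1.046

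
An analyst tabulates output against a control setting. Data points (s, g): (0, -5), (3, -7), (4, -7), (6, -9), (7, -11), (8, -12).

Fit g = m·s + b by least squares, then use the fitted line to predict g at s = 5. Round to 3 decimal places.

ĝ = -8.792

The normal equations are: 174·m + 28·b = -276;  28·m + 6·b = -51.
(Σs·s = 174, Σs = 28, Σ1 = 6, Σs·g = -276, Σg = -51.)
Determinant 174·6 − 28² = 260.
m = ((-276)·6 − 28·(-51))/260 = -57/65; b = (174·(-51) − 28·(-276))/260 = -573/130.
At s = 5: ĝ = (-57/65)·(5) + (-573/130)·(1) = -1143/130.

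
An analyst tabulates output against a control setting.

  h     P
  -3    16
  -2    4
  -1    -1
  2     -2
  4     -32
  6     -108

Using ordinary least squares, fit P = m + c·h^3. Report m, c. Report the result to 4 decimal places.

Sums needed: Σ1 = 6, Σh^3 = 252, Σh^3·h^3 = 51610.
For XᵀP: ΣP = -123, Σh^3·P = -25855.
Normal equations: [[6, 252]; [252, 51610]]·[m, c]ᵀ = [-123, -25855]ᵀ.
Eliminating c: 51610·(row 1) − 252·(row 2) gives 246156·m = 51610·(-123) − 252·(-25855) = 167430, so m = 27905/41026.
Then c = ((-25855) − 252·(27905/41026))/51610 = -20689/41026.

m = 0.6802, c = -0.5043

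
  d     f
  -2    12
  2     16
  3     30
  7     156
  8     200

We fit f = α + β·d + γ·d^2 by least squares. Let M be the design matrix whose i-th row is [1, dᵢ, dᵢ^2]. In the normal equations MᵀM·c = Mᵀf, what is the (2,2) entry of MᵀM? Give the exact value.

Row 2 ↔ basis d, column 2 ↔ basis d, so (MᵀM)_{2,2} = Σᵢ (d)·(d) = (-2)·(-2) + (2)·(2) + (3)·(3) + (7)·(7) + (8)·(8) = 130.

130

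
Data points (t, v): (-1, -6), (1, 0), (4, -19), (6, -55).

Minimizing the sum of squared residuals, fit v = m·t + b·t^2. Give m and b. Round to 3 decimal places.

m = 3.553, b = -2.114

Setting ∂/∂m … = 0 gives: 54·m + 280·b = -400;  280·m + 1554·b = -2290.
(Σt·t = 54, Σt·t^2 = 280, Σt^2·t^2 = 1554, Σt·v = -400, Σt^2·v = -2290.)
Δ = 54·1554 − 280² = 5516.
m = ((-400)·1554 − 280·(-2290))/5516 = 700/197; b = (54·(-2290) − 280·(-400))/5516 = -2915/1379.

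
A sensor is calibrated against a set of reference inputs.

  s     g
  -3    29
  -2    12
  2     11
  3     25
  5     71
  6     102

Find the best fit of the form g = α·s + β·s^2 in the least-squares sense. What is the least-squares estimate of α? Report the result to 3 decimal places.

α = -0.575

The normal equations are: 87·α + 341·β = 953;  341·α + 2115·β = 6025.
Determinant 87·2115 − 341² = 67724.
α = (953·2115 − 341·6025)/67724 = -19465/33862; β = (87·6025 − 341·953)/67724 = 99601/33862.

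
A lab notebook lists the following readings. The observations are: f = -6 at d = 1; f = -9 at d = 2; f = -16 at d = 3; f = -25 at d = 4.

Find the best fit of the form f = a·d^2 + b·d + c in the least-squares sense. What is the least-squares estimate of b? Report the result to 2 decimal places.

b = 1.10

Forming MᵀM = [[354, 100, 30]; [100, 30, 10]; [30, 10, 4]] and Mᵀf = [-586, -172, -56]ᵀ gives MᵀM·[a, b, c]ᵀ = Mᵀf.
Solving the 3×3 system (Gaussian elimination) gives a = -3/2, b = 11/10, c = -11/2.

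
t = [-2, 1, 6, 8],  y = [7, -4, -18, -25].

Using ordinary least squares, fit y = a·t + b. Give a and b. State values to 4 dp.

a = -3.1235, b = 0.1514

From the data, Σt·t = 105, Σt = 13, Σ1 = 4.
And Σt·y = -326, Σy = -40.
So MᵀM·[a, b]ᵀ = Mᵀy: [[105, 13]; [13, 4]]·[a, b]ᵀ = [-326, -40]ᵀ.
Eliminating b: 4·(row 1) − 13·(row 2) gives 251·a = 4·(-326) − 13·(-40) = -784, so a = -784/251.
Then b = ((-40) − 13·(-784/251))/4 = 38/251.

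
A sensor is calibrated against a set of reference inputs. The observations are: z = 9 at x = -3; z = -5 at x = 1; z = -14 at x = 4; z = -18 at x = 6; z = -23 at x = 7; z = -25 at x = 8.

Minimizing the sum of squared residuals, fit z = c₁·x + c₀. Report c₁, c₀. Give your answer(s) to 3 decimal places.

The normal system MᵀM·[c₁, c₀]ᵀ = Mᵀz is [[175, 23]; [23, 6]]·[c₁, c₀]ᵀ = [-557, -76]ᵀ.
det = 175·6 − 23² = 521.
c₁ = ((-557)·6 − 23·(-76))/521 = -1594/521; c₀ = (175·(-76) − 23·(-557))/521 = -489/521.

c₁ = -3.060, c₀ = -0.939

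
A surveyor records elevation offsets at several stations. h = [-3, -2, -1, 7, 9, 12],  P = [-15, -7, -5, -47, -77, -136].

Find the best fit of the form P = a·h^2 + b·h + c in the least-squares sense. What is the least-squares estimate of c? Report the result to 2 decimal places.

MᵀM·[a, b, c]ᵀ = MᵀP reads: 29796·a + 2764·b + 288·c = -28292;  2764·a + 288·b + 22·c = -2590;  288·a + 22·b + 6·c = -287.
Inverting the 3×3 Gram matrix, [a, b, c]ᵀ = [-5637/5798, 3437/5798, -9682/2899]ᵀ.

c = -3.34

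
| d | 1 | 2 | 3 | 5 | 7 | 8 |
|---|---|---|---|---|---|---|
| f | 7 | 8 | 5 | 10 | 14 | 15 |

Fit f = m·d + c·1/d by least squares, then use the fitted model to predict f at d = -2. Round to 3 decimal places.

From the data, Σd·d = 152, Σd·1/d = 6, Σ1/d·1/d = 1014049/705600.
For Aᵀf: Σd·f = 306, Σ1/d·f = 445/24.
det = 152·(1014049/705600) − 6² = 16091731/88200.
m = (306·(1014049/705600) − 6·(445/24))/(16091731/88200) = 115900497/64366924; c = (152·(445/24) − 6·306)/(16091731/88200) = 86641800/16091731.
At d = -2: f̂ = (115900497/64366924)·(-2) + (86641800/16091731)·(-1/2) = -202542297/32183462.

f̂ = -6.293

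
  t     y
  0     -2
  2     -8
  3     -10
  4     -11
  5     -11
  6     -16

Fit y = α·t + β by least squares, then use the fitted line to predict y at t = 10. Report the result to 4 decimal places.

ŷ = -23.2857

Entries of AᵀA: Σt·t = 90, Σt = 20, Σ1 = 6.
Right-hand side: Σt·y = -241, Σy = -58.
Determinant 90·6 − 20² = 140.
α = ((-241)·6 − 20·(-58))/140 = -143/70; β = (90·(-58) − 20·(-241))/140 = -20/7.
At t = 10: ŷ = (-143/70)·(10) + (-20/7)·(1) = -163/7.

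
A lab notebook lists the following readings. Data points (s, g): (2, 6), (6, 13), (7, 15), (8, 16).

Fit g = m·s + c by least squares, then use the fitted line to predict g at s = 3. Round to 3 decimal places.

ĝ = 7.795

The normal equations are: 153·m + 23·c = 323;  23·m + 4·c = 50.
(Σs·s = 153, Σs = 23, Σ1 = 4, Σs·g = 323, Σg = 50.)
Eliminating c: 4·(row 1) − 23·(row 2) gives 83·m = 4·323 − 23·50 = 142, so m = 142/83.
Then c = (50 − 23·(142/83))/4 = 221/83.
At s = 3: ĝ = (142/83)·(3) + (221/83)·(1) = 647/83.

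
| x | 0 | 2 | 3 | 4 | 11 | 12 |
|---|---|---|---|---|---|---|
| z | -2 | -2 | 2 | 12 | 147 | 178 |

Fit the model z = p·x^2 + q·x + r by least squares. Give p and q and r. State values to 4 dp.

From the data, Σx^2·x^2 = 35730, Σx^2·x = 3158, Σx^2 = 294, Σx·x = 294, Σx = 32, Σ1 = 6.
Moment sums: Σx^2·z = 43621, Σx·z = 3803, Σz = 335.
So AᵀA·[p, q, r]ᵀ = Aᵀz: [[35730, 3158, 294]; [3158, 294, 32]; [294, 32, 6]]·[p, q, r]ᵀ = [43621, 3803, 335]ᵀ.
Row-reducing yields p = 44831/30558, q = -65312/25465, r = -181418/76395.

p = 1.4671, q = -2.5648, r = -2.3747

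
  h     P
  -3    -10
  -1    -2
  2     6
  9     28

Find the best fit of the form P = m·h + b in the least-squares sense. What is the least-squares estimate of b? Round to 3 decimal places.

b = 0.054

The normal equations are: 95·m + 7·b = 296;  7·m + 4·b = 22.
Eliminating b: 4·(row 1) − 7·(row 2) gives 331·m = 4·296 − 7·22 = 1030, so m = 1030/331.
Then b = (22 − 7·(1030/331))/4 = 18/331.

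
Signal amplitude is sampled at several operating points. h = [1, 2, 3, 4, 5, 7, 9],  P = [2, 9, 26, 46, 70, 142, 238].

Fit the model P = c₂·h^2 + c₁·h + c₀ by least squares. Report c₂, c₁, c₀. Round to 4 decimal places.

AᵀA·[c₂, c₁, c₀]ᵀ = AᵀP reads: 9941·c₂ + 1297·c₁ + 185·c₀ = 28994;  1297·c₂ + 185·c₁ + 31·c₀ = 3768;  185·c₂ + 31·c₁ + 7·c₀ = 533.
(Σh^2·h^2 = 9941, Σh^2·h = 1297, Σh^2 = 185, Σh·h = 185, Σh = 31, Σ1 = 7, Σh^2·P = 28994, Σh·P = 3768, ΣP = 533.)
Inverting the 3×3 Gram matrix, [c₂, c₁, c₀]ᵀ = [136105/44898, -38189/44898, -1546/7483]ᵀ.

c₂ = 3.0314, c₁ = -0.8506, c₀ = -0.2066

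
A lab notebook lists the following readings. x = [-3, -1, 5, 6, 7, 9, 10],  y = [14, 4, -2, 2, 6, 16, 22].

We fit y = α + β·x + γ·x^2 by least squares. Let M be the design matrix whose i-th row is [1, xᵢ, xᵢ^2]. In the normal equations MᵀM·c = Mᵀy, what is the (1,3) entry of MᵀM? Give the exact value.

Row 1 ↔ basis 1, column 3 ↔ basis x^2, so (MᵀM)_{1,3} = Σᵢ x^2 = (1)·(9) + (1)·(1) + (1)·(25) + (1)·(36) + (1)·(49) + (1)·(81) + (1)·(100) = 301.

301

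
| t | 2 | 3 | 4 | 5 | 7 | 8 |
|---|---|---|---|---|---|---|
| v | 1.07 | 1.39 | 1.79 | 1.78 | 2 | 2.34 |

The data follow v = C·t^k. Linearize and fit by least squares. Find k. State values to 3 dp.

With ln vᵢ as the transformed response and ln tᵢ as the regressor:
Σln t = 8.8128, Σ(ln t)² = 14.3101, Σln v = 3.0991, Σln t·ln v = 5.2605.
Equations: 14.3101·k + 8.8128·ln C = 5.2605;  8.8128·k + 6·ln C = 3.0991.
Δ = 14.3101·6 − (8.8128)² = 8.1947; k = (5.2605·6 − 8.8128·3.0991)/8.1947 = 0.51875, ln C = (14.3101·3.0991 − 8.8128·5.2605)/8.1947 = -0.24543.

k = 0.519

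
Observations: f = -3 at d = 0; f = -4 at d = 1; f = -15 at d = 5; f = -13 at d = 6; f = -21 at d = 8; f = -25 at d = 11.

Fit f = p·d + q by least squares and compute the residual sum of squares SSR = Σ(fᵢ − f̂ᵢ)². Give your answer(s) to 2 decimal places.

SSR = 12.13

With design matrix A, AᵀA = [[247, 31]; [31, 6]] and Aᵀf = [-600, -81]ᵀ.
Eliminating q: 6·(row 1) − 31·(row 2) gives 521·p = 6·(-600) − 31·(-81) = -1089, so p = -1089/521.
Then q = ((-81) − 31·(-1089/521))/6 = -1407/521.
Residuals: -156/521, 412/521, -963/521, 1168/521, -822/521, 361/521; SSR = 6318/521.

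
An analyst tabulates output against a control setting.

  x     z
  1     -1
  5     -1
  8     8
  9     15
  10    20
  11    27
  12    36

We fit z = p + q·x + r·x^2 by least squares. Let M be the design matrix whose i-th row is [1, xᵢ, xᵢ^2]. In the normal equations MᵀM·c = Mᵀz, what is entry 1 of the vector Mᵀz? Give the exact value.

104

Entry 1 ↔ basis 1, so (Mᵀz)_{1} = Σᵢ zᵢ = (1)·(-1) + (1)·(-1) + (1)·(8) + (1)·(15) + (1)·(20) + (1)·(27) + (1)·(36) = 104.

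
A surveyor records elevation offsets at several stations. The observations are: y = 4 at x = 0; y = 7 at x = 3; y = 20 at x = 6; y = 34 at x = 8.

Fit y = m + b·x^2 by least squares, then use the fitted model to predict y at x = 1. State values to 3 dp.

Forming MᵀM = [[4, 109]; [109, 5473]] and Mᵀy = [65, 2959]ᵀ gives MᵀM·[m, b]ᵀ = Mᵀy.
det = 4·5473 − 109² = 10011.
m = (65·5473 − 109·2959)/10011 = 33214/10011; b = (4·2959 − 109·65)/10011 = 4751/10011.
At x = 1: ŷ = (33214/10011)·(1) + (4751/10011)·(1) = 12655/3337.

ŷ = 3.792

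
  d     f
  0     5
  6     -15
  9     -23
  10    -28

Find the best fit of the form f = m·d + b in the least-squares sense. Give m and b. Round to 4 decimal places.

m = -3.2222, b = 4.8889

AᵀA·[m, b]ᵀ = Aᵀf reads: 217·m + 25·b = -577;  25·m + 4·b = -61.
Eliminating b: 4·(row 1) − 25·(row 2) gives 243·m = 4·(-577) − 25·(-61) = -783, so m = -29/9.
Then b = ((-61) − 25·(-29/9))/4 = 44/9.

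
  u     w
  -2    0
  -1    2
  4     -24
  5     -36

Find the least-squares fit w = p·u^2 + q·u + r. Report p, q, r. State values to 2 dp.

p = -1.17, q = -1.66, r = 1.41

From the data, Σu^2·u^2 = 898, Σu^2·u = 180, Σu^2 = 46, Σu·u = 46, Σu = 6, Σ1 = 4.
And Σu^2·w = -1282, Σu·w = -278, Σw = -58.
AᵀA·[p, q, r]ᵀ = Aᵀw becomes [[898, 180, 46]; [180, 46, 6]; [46, 6, 4]]·[p, q, r]ᵀ = [-1282, -278, -58]ᵀ.
Solving the 3×3 system (Gaussian elimination) gives p = -7/6, q = -123/74, r = 313/222.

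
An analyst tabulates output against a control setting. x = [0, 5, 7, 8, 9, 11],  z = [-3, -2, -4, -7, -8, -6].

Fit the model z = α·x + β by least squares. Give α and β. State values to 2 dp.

α = -0.44, β = -2.09

Sums needed: Σx·x = 340, Σx = 40, Σ1 = 6.
Right-hand side: Σx·z = -232, Σz = -30.
Normal equations: [[340, 40]; [40, 6]]·[α, β]ᵀ = [-232, -30]ᵀ.
Determinant 340·6 − 40² = 440.
α = ((-232)·6 − 40·(-30))/440 = -24/55; β = (340·(-30) − 40·(-232))/440 = -23/11.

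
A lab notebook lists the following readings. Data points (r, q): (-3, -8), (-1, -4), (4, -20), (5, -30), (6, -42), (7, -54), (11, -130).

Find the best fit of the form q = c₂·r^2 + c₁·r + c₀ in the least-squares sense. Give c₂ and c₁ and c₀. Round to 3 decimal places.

The normal equations are: 19301·c₂ + 2051·c₁ + 257·c₀ = -21034;  2051·c₂ + 257·c₁ + 29·c₀ = -2262;  257·c₂ + 29·c₁ + 7·c₀ = -288.
Solving the 3×3 system (Gaussian elimination) gives c₂ = -660391/660441, c₁ = -398831/660441, c₀ = -424782/220147.

c₂ = -1.000, c₁ = -0.604, c₀ = -1.930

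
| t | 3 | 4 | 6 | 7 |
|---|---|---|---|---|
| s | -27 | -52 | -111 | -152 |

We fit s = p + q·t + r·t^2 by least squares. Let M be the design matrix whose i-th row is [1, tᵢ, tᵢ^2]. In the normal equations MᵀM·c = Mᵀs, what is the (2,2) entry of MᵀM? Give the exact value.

110

Row 2 ↔ basis t, column 2 ↔ basis t, so (MᵀM)_{2,2} = Σᵢ (t)·(t) = (3)·(3) + (4)·(4) + (6)·(6) + (7)·(7) = 110.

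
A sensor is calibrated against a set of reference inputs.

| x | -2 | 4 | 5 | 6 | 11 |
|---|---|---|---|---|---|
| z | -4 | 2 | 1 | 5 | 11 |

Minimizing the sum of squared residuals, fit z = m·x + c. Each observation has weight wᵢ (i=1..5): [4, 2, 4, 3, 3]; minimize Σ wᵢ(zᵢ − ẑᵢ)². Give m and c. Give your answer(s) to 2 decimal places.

Entries of MᵀWM: Σwᵢ·x·x = 619, Σwᵢ·x = 71, Σwᵢ·1 = 16.
For MᵀWz: Σwᵢ·x·z = 521, Σwᵢ·z = 40.
Δ = 619·16 − 71² = 4863.
m = (521·16 − 71·40)/4863 = 1832/1621; c = (619·40 − 71·521)/4863 = -4077/1621.

m = 1.13, c = -2.52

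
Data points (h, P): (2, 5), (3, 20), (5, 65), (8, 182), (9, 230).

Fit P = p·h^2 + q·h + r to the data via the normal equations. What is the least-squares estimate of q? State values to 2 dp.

Compute the Gram sums: Σh^2·h^2 = 11379, Σh^2·h = 1401, Σh^2 = 183, Σh·h = 183, Σh = 27, Σ1 = 5.
Moment sums: Σh^2·P = 32103, Σh·P = 3921, ΣP = 502.
Inverting the 3×3 Gram matrix, [p, q, r]ᵀ = [1035/346, -229/346, -953/173]ᵀ.

q = -0.66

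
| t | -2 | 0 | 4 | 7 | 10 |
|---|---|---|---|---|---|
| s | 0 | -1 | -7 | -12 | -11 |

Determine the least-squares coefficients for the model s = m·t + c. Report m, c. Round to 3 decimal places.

The normal equations are: 169·m + 19·c = -222;  19·m + 5·c = -31.
(Σt·t = 169, Σt = 19, Σ1 = 5, Σt·s = -222, Σs = -31.)
Determinant 169·5 − 19² = 484.
m = ((-222)·5 − 19·(-31))/484 = -521/484; c = (169·(-31) − 19·(-222))/484 = -1021/484.

m = -1.076, c = -2.110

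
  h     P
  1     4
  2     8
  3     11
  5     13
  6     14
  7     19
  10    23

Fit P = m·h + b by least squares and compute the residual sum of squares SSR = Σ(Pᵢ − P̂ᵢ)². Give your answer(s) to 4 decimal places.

The normal equations are: 224·m + 34·b = 565;  34·m + 7·b = 92.
(Σh·h = 224, Σh = 34, Σ1 = 7, Σh·P = 565, ΣP = 92.)
det = 224·7 − 34² = 412.
m = (565·7 − 34·92)/412 = 827/412; b = (224·92 − 34·565)/412 = 699/206.
Residuals: -577/412, 61/103, 653/412, -177/412, -148/103, 641/412, -48/103; SSR = 4001/412.

SSR = 9.7112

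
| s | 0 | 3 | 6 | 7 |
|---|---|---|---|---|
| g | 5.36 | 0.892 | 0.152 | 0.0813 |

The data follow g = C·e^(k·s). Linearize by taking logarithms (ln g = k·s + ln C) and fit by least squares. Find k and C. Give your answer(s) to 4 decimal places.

k = -0.5966, C = 5.3614

Let Y = ln g. Fitting Y = k·s + ln C by least squares:
XᵀX = [[94.0000, 16.0000]; [16.0000, 4]], rhs = [-29.2134, -2.8288]ᵀ  (here Σs = 16.0000, Σ(s)² = 94.0000, Σln g = -2.8288, Σs·ln g = -29.2134).
Δ = 94.0000·4 − (16.0000)² = 120.0000; k = (-29.2134·4 − 16.0000·-2.8288)/120.0000 = -0.59660, ln C = (94.0000·-2.8288 − 16.0000·-29.2134)/120.0000 = 1.67922, so C = exp(1.67922) = 5.36136.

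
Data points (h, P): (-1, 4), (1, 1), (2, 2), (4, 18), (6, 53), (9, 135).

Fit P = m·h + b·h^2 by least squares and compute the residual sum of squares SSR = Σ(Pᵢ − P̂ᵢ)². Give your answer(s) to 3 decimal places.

Entries of MᵀM: Σh·h = 139, Σh·h^2 = 1017, Σh^2·h^2 = 8131.
Right-hand side: Σh·P = 1606, Σh^2·P = 13144.
So MᵀM·[m, b]ᵀ = MᵀP: [[139, 1017]; [1017, 8131]]·[m, b]ᵀ = [1606, 13144]ᵀ.
Δ = 139·8131 − 1017² = 95920.
m = (1606·8131 − 1017·13144)/95920 = -154531/47960; b = (139·13144 − 1017·1606)/95920 = 96857/47960.
Residuals: -14887/11990, 52817/23980, 8777/23980, -17077/11990, -8893/23980, 9981/23980; SSR = 212609/23980.

SSR = 8.866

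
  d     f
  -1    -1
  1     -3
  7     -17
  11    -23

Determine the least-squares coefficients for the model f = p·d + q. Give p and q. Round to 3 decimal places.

p = -1.934, q = -2.297

The normal equations are: 172·p + 18·q = -374;  18·p + 4·q = -44.
Determinant 172·4 − 18² = 364.
p = ((-374)·4 − 18·(-44))/364 = -176/91; q = (172·(-44) − 18·(-374))/364 = -209/91.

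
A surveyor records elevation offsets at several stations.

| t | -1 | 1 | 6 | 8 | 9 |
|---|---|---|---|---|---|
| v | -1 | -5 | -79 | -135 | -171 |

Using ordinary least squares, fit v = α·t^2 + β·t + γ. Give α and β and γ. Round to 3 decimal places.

From the data, Σt^2·t^2 = 11955, Σt^2·t = 1457, Σt^2 = 183, Σt·t = 183, Σt = 23, Σ1 = 5.
And Σt^2·v = -25341, Σt·v = -3097, Σv = -391.
Solving the 3×3 system (Gaussian elimination) gives α = -65964/34231, β = -50058/34231, γ = -32315/34231.

α = -1.927, β = -1.462, γ = -0.944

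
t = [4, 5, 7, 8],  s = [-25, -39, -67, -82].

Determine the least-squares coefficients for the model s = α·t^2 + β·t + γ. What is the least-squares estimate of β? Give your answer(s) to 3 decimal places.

Setting ∂/∂α … = 0 gives: 7378·α + 1044·β + 154·γ = -9906;  1044·α + 154·β + 24·γ = -1420;  154·α + 24·β + 4·γ = -213.
Inverting the 3×3 Gram matrix, [α, β, γ]ᵀ = [-1/6, -61/5, 791/30]ᵀ.

β = -12.200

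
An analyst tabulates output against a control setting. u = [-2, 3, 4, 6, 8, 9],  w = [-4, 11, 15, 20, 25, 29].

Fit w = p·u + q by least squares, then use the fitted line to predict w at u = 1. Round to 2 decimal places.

Entries of AᵀA: Σu·u = 210, Σu = 28, Σ1 = 6.
Right-hand side: Σu·w = 682, Σw = 96.
Determinant 210·6 − 28² = 476.
p = (682·6 − 28·96)/476 = 351/119; q = (210·96 − 28·682)/476 = 38/17.
At u = 1: ŵ = (351/119)·(1) + (38/17)·(1) = 617/119.

ŵ = 5.18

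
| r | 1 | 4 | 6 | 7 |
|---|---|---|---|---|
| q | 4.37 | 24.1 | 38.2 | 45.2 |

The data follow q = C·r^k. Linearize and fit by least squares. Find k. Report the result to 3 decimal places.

k = 1.206

Taking logs, ln q = k·ln r + ln C, so regress ln q on ln r.
AᵀA = [[8.9188, 5.1240]; [5.1240, 4]], rhs = [18.3546, 12.1109]ᵀ  (here Σln r = 5.1240, Σ(ln r)² = 8.9188, Σln q = 12.1109, Σln r·ln q = 18.3546).
Slope k = (n·Σln r·ln q − Σln r·Σln q)/(n·Σ(ln r)² − (Σln r)²) = (4·18.3546 − 5.1240·12.1109)/9.4201 = 1.20621; ln C = (Σln q − k·Σln r)/n = 1.48258.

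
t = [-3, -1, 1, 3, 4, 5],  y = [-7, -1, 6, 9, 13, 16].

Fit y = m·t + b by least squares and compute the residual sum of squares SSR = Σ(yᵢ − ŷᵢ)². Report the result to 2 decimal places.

Normal-equation sums: Σt·t = 61, Σt = 9, Σ1 = 6.
Moment sums: Σt·y = 187, Σy = 36.
Normal equations: [[61, 9]; [9, 6]]·[m, b]ᵀ = [187, 36]ᵀ.
Δ = 61·6 − 9² = 285.
m = (187·6 − 9·36)/285 = 14/5; b = (61·36 − 9·187)/285 = 9/5.
Residuals: -2/5, 0, 7/5, -6/5, 0, 1/5; SSR = 18/5.

SSR = 3.60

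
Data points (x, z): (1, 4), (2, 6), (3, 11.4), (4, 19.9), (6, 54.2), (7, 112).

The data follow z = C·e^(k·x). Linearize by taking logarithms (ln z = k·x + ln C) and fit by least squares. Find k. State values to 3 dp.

With ln zᵢ as the transformed response and xᵢ as the regressor:
Σx = 23.0000, Σ(x)² = 115.0000, Σln z = 17.3136, Σx·ln z = 81.2191.
Normal system: [[115.0000, 23.0000]; [23.0000, 6]]·[k, ln C]ᵀ = [81.2191, 17.3136]ᵀ.
Slope k = (n·Σx·ln z − Σx·Σln z)/(n·Σ(x)² − (Σx)²) = (6·81.2191 − 23.0000·17.3136)/161.0000 = 0.55343; ln C = (Σln z − k·Σx)/n = 0.76410.

k = 0.553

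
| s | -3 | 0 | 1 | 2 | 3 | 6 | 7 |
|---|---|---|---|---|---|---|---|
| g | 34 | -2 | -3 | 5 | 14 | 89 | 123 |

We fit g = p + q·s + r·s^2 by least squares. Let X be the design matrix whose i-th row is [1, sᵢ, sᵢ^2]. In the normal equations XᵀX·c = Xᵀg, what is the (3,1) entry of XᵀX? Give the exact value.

Row 3 ↔ basis s^2, column 1 ↔ basis 1, so (XᵀX)_{3,1} = Σᵢ s^2 = (9)·(1) + (0)·(1) + (1)·(1) + (4)·(1) + (9)·(1) + (36)·(1) + (49)·(1) = 108.

108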